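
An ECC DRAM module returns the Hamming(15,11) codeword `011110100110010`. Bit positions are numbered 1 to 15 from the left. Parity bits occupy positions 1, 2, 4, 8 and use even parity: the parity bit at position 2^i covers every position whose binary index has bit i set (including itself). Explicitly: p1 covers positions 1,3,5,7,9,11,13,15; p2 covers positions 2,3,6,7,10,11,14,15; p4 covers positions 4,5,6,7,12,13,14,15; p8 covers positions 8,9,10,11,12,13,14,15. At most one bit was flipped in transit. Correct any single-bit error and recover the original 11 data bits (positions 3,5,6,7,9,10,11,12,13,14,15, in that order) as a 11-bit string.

11010110010

s1: b1⊕b3⊕b5⊕b7⊕b9⊕b11⊕b13⊕b15 = 0⊕1⊕1⊕1⊕0⊕1⊕0⊕0 = 0
s2: b2⊕b3⊕b6⊕b7⊕b10⊕b11⊕b14⊕b15 = 1⊕1⊕0⊕1⊕1⊕1⊕1⊕0 = 0
s4: b4⊕b5⊕b6⊕b7⊕b12⊕b13⊕b14⊕b15 = 1⊕1⊕0⊕1⊕0⊕0⊕1⊕0 = 0
s8: b8⊕b9⊕b10⊕b11⊕b12⊕b13⊕b14⊕b15 = 0⊕0⊕1⊕1⊕0⊕0⊕1⊕0 = 1
Syndrome (s8...s1) = 1000 → position 8.
Flip bit 8: corrected codeword = 011110110110010
Data bits at positions 3,5,6,7,9,10,11,12,13,14,15: 11010110010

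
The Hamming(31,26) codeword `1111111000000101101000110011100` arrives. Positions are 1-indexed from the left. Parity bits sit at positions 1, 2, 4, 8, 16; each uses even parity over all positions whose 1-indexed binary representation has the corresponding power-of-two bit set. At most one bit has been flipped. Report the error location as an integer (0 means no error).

9

s1: b1⊕b3⊕b5⊕b7⊕b9⊕b11⊕b13⊕b15⊕b17⊕b19⊕b21⊕b23⊕b25⊕b27⊕b29⊕b31 = 1⊕1⊕1⊕1⊕0⊕0⊕0⊕0⊕1⊕1⊕0⊕1⊕0⊕1⊕1⊕0 = 1
s2: b2⊕b3⊕b6⊕b7⊕b10⊕b11⊕b14⊕b15⊕b18⊕b19⊕b22⊕b23⊕b26⊕b27⊕b30⊕b31 = 1⊕1⊕1⊕1⊕0⊕0⊕1⊕0⊕0⊕1⊕0⊕1⊕0⊕1⊕0⊕0 = 0
s4: b4⊕b5⊕b6⊕b7⊕b12⊕b13⊕b14⊕b15⊕b20⊕b21⊕b22⊕b23⊕b28⊕b29⊕b30⊕b31 = 1⊕1⊕1⊕1⊕0⊕0⊕1⊕0⊕0⊕0⊕0⊕1⊕1⊕1⊕0⊕0 = 0
s8: b8⊕b9⊕b10⊕b11⊕b12⊕b13⊕b14⊕b15⊕b24⊕b25⊕b26⊕b27⊕b28⊕b29⊕b30⊕b31 = 0⊕0⊕0⊕0⊕0⊕0⊕1⊕0⊕1⊕0⊕0⊕1⊕1⊕1⊕0⊕0 = 1
s16: b16⊕b17⊕b18⊕b19⊕b20⊕b21⊕b22⊕b23⊕b24⊕b25⊕b26⊕b27⊕b28⊕b29⊕b30⊕b31 = 1⊕1⊕0⊕1⊕0⊕0⊕0⊕1⊕1⊕0⊕0⊕1⊕1⊕1⊕0⊕0 = 0
Syndrome (s16...s1) = 01001 → position 9.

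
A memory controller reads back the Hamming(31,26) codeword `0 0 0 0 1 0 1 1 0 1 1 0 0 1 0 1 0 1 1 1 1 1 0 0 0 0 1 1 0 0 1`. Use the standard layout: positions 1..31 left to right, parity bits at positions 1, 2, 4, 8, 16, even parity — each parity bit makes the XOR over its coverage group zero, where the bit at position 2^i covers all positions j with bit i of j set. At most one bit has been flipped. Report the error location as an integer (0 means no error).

27

s1: b1⊕b3⊕b5⊕b7⊕b9⊕b11⊕b13⊕b15⊕b17⊕b19⊕b21⊕b23⊕b25⊕b27⊕b29⊕b31 = 0⊕0⊕1⊕1⊕0⊕1⊕0⊕0⊕0⊕1⊕1⊕0⊕0⊕1⊕0⊕1 = 1
s2: b2⊕b3⊕b6⊕b7⊕b10⊕b11⊕b14⊕b15⊕b18⊕b19⊕b22⊕b23⊕b26⊕b27⊕b30⊕b31 = 0⊕0⊕0⊕1⊕1⊕1⊕1⊕0⊕1⊕1⊕1⊕0⊕0⊕1⊕0⊕1 = 1
s4: b4⊕b5⊕b6⊕b7⊕b12⊕b13⊕b14⊕b15⊕b20⊕b21⊕b22⊕b23⊕b28⊕b29⊕b30⊕b31 = 0⊕1⊕0⊕1⊕0⊕0⊕1⊕0⊕1⊕1⊕1⊕0⊕1⊕0⊕0⊕1 = 0
s8: b8⊕b9⊕b10⊕b11⊕b12⊕b13⊕b14⊕b15⊕b24⊕b25⊕b26⊕b27⊕b28⊕b29⊕b30⊕b31 = 1⊕0⊕1⊕1⊕0⊕0⊕1⊕0⊕0⊕0⊕0⊕1⊕1⊕0⊕0⊕1 = 1
s16: b16⊕b17⊕b18⊕b19⊕b20⊕b21⊕b22⊕b23⊕b24⊕b25⊕b26⊕b27⊕b28⊕b29⊕b30⊕b31 = 1⊕0⊕1⊕1⊕1⊕1⊕1⊕0⊕0⊕0⊕0⊕1⊕1⊕0⊕0⊕1 = 1
Syndrome (s16...s1) = 11011 → position 27.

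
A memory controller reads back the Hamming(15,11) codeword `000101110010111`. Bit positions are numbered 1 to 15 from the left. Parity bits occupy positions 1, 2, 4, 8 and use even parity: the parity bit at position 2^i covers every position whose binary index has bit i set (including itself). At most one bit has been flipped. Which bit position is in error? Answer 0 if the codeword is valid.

10

s1: b1⊕b3⊕b5⊕b7⊕b9⊕b11⊕b13⊕b15 = 0⊕0⊕0⊕1⊕0⊕1⊕1⊕1 = 0
s2: b2⊕b3⊕b6⊕b7⊕b10⊕b11⊕b14⊕b15 = 0⊕0⊕1⊕1⊕0⊕1⊕1⊕1 = 1
s4: b4⊕b5⊕b6⊕b7⊕b12⊕b13⊕b14⊕b15 = 1⊕0⊕1⊕1⊕0⊕1⊕1⊕1 = 0
s8: b8⊕b9⊕b10⊕b11⊕b12⊕b13⊕b14⊕b15 = 1⊕0⊕0⊕1⊕0⊕1⊕1⊕1 = 1
Syndrome (s8...s1) = 1010 → position 10.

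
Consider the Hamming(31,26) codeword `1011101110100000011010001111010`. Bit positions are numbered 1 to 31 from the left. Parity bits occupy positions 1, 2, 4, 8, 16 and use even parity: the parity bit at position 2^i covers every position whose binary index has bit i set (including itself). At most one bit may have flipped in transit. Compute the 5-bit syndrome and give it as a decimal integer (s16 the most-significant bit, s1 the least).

0

s1: b1⊕b3⊕b5⊕b7⊕b9⊕b11⊕b13⊕b15⊕b17⊕b19⊕b21⊕b23⊕b25⊕b27⊕b29⊕b31 = 1⊕1⊕1⊕1⊕1⊕1⊕0⊕0⊕0⊕1⊕1⊕0⊕1⊕1⊕0⊕0 = 0
s2: b2⊕b3⊕b6⊕b7⊕b10⊕b11⊕b14⊕b15⊕b18⊕b19⊕b22⊕b23⊕b26⊕b27⊕b30⊕b31 = 0⊕1⊕0⊕1⊕0⊕1⊕0⊕0⊕1⊕1⊕0⊕0⊕1⊕1⊕1⊕0 = 0
s4: b4⊕b5⊕b6⊕b7⊕b12⊕b13⊕b14⊕b15⊕b20⊕b21⊕b22⊕b23⊕b28⊕b29⊕b30⊕b31 = 1⊕1⊕0⊕1⊕0⊕0⊕0⊕0⊕0⊕1⊕0⊕0⊕1⊕0⊕1⊕0 = 0
s8: b8⊕b9⊕b10⊕b11⊕b12⊕b13⊕b14⊕b15⊕b24⊕b25⊕b26⊕b27⊕b28⊕b29⊕b30⊕b31 = 1⊕1⊕0⊕1⊕0⊕0⊕0⊕0⊕0⊕1⊕1⊕1⊕1⊕0⊕1⊕0 = 0
s16: b16⊕b17⊕b18⊕b19⊕b20⊕b21⊕b22⊕b23⊕b24⊕b25⊕b26⊕b27⊕b28⊕b29⊕b30⊕b31 = 0⊕0⊕1⊕1⊕0⊕1⊕0⊕0⊕0⊕1⊕1⊕1⊕1⊕0⊕1⊕0 = 0
Syndrome (s16...s1) = 00000 → position 0 (no error).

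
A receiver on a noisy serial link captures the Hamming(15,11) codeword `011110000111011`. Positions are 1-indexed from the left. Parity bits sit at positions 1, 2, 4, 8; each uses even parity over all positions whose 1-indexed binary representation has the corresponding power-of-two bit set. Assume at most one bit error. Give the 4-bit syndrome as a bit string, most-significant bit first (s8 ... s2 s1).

s1: b1⊕b3⊕b5⊕b7⊕b9⊕b11⊕b13⊕b15 = 0⊕1⊕1⊕0⊕0⊕1⊕0⊕1 = 0
s2: b2⊕b3⊕b6⊕b7⊕b10⊕b11⊕b14⊕b15 = 1⊕1⊕0⊕0⊕1⊕1⊕1⊕1 = 0
s4: b4⊕b5⊕b6⊕b7⊕b12⊕b13⊕b14⊕b15 = 1⊕1⊕0⊕0⊕1⊕0⊕1⊕1 = 1
s8: b8⊕b9⊕b10⊕b11⊕b12⊕b13⊕b14⊕b15 = 0⊕0⊕1⊕1⊕1⊕0⊕1⊕1 = 1
Syndrome (s8...s1) = 1100 → position 12.

1100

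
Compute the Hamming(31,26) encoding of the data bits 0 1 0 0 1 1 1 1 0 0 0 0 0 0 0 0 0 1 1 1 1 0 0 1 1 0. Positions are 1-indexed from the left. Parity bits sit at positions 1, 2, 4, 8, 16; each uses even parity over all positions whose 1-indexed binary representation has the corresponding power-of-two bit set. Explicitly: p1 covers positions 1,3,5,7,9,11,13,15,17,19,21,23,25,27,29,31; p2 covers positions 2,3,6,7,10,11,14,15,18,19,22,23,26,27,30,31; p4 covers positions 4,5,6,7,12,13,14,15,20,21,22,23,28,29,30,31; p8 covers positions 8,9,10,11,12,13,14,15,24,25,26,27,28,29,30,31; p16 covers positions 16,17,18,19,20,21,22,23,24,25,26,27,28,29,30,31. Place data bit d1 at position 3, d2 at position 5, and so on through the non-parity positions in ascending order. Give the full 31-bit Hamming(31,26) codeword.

Place data bits at non-power-of-two positions: b3=0, b5=1, b6=0, b7=0, b9=1, b10=1, b11=1, b12=1, b13=0, b14=0, b15=0, b17=0, b18=0, b19=0, b20=0, b21=0, b22=0, b23=1, b24=1, b25=1, b26=1, b27=0, b28=0, b29=1, b30=1, b31=0.
p1 = XOR of data positions {3,5,7,9,11,13,15,17,19,21,23,25,27,29,31} = 0⊕1⊕0⊕1⊕1⊕0⊕0⊕0⊕0⊕0⊕1⊕1⊕0⊕1⊕0 = 0
p2 = XOR of data positions {3,6,7,10,11,14,15,18,19,22,23,26,27,30,31} = 0⊕0⊕0⊕1⊕1⊕0⊕0⊕0⊕0⊕0⊕1⊕1⊕0⊕1⊕0 = 1
p4 = XOR of data positions {5,6,7,12,13,14,15,20,21,22,23,28,29,30,31} = 1⊕0⊕0⊕1⊕0⊕0⊕0⊕0⊕0⊕0⊕1⊕0⊕1⊕1⊕0 = 1
p8 = XOR of data positions {9,10,11,12,13,14,15,24,25,26,27,28,29,30,31} = 1⊕1⊕1⊕1⊕0⊕0⊕0⊕1⊕1⊕1⊕0⊕0⊕1⊕1⊕0 = 1
p16 = XOR of data positions {17,18,19,20,21,22,23,24,25,26,27,28,29,30,31} = 0⊕0⊕0⊕0⊕0⊕0⊕1⊕1⊕1⊕1⊕0⊕0⊕1⊕1⊕0 = 0
Codeword b1..b31 = 0101100111110000000000111100110

0101100111110000000000111100110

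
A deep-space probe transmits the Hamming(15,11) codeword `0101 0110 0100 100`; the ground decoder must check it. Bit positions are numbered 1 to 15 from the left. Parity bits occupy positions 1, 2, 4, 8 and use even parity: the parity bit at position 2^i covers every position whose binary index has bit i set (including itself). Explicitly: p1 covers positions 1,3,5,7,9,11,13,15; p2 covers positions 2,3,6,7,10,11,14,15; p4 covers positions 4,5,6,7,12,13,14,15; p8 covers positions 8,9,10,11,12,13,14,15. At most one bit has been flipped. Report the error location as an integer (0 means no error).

0

s1: b1⊕b3⊕b5⊕b7⊕b9⊕b11⊕b13⊕b15 = 0⊕0⊕0⊕1⊕0⊕0⊕1⊕0 = 0
s2: b2⊕b3⊕b6⊕b7⊕b10⊕b11⊕b14⊕b15 = 1⊕0⊕1⊕1⊕1⊕0⊕0⊕0 = 0
s4: b4⊕b5⊕b6⊕b7⊕b12⊕b13⊕b14⊕b15 = 1⊕0⊕1⊕1⊕0⊕1⊕0⊕0 = 0
s8: b8⊕b9⊕b10⊕b11⊕b12⊕b13⊕b14⊕b15 = 0⊕0⊕1⊕0⊕0⊕1⊕0⊕0 = 0
Syndrome (s8...s1) = 0000 → position 0 (no error).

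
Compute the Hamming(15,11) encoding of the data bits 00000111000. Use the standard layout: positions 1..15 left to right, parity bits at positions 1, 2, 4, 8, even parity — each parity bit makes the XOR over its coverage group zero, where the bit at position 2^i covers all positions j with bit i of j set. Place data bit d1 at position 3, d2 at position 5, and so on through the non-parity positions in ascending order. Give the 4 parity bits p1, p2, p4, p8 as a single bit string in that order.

Place data bits at non-power-of-two positions: b3=0, b5=0, b6=0, b7=0, b9=0, b10=1, b11=1, b12=1, b13=0, b14=0, b15=0.
p1 = XOR of data positions {3,5,7,9,11,13,15} = 0⊕0⊕0⊕0⊕1⊕0⊕0 = 1
p2 = XOR of data positions {3,6,7,10,11,14,15} = 0⊕0⊕0⊕1⊕1⊕0⊕0 = 0
p4 = XOR of data positions {5,6,7,12,13,14,15} = 0⊕0⊕0⊕1⊕0⊕0⊕0 = 1
p8 = XOR of data positions {9,10,11,12,13,14,15} = 0⊕1⊕1⊕1⊕0⊕0⊕0 = 1
Parity bits p1,p2,p4,p8 = 1011

1011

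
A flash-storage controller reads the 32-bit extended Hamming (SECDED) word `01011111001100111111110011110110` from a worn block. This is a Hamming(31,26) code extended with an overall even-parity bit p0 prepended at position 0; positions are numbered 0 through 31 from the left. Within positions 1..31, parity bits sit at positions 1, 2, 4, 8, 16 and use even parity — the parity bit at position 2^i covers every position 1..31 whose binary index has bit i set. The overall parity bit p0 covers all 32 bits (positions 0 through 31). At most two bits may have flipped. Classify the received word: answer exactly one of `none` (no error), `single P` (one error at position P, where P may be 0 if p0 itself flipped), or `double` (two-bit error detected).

s1: b1⊕b3⊕b5⊕b7⊕b9⊕b11⊕b13⊕b15⊕b17⊕b19⊕b21⊕b23⊕b25⊕b27⊕b29⊕b31 = 1⊕1⊕1⊕1⊕0⊕1⊕0⊕1⊕1⊕1⊕1⊕0⊕1⊕1⊕1⊕0 = 0
s2: b2⊕b3⊕b6⊕b7⊕b10⊕b11⊕b14⊕b15⊕b18⊕b19⊕b22⊕b23⊕b26⊕b27⊕b30⊕b31 = 0⊕1⊕1⊕1⊕1⊕1⊕1⊕1⊕1⊕1⊕0⊕0⊕1⊕1⊕1⊕0 = 0
s4: b4⊕b5⊕b6⊕b7⊕b12⊕b13⊕b14⊕b15⊕b20⊕b21⊕b22⊕b23⊕b28⊕b29⊕b30⊕b31 = 1⊕1⊕1⊕1⊕0⊕0⊕1⊕1⊕1⊕1⊕0⊕0⊕0⊕1⊕1⊕0 = 0
s8: b8⊕b9⊕b10⊕b11⊕b12⊕b13⊕b14⊕b15⊕b24⊕b25⊕b26⊕b27⊕b28⊕b29⊕b30⊕b31 = 0⊕0⊕1⊕1⊕0⊕0⊕1⊕1⊕1⊕1⊕1⊕1⊕0⊕1⊕1⊕0 = 0
s16: b16⊕b17⊕b18⊕b19⊕b20⊕b21⊕b22⊕b23⊕b24⊕b25⊕b26⊕b27⊕b28⊕b29⊕b30⊕b31 = 1⊕1⊕1⊕1⊕1⊕1⊕0⊕0⊕1⊕1⊕1⊕1⊕0⊕1⊕1⊕0 = 0
Syndrome (s16...s1) = 00000 → position 0 (no error).
Overall parity (XOR of all 32 bits, including p0): 0⊕1⊕0⊕1⊕1⊕1⊕1⊕1⊕0⊕0⊕1⊕1⊕0⊕0⊕1⊕1⊕1⊕1⊕1⊕1⊕1⊕1⊕0⊕0⊕1⊕1⊕1⊕1⊕0⊕1⊕1⊕0 = 0
Overall=0, syndrome position=0 → no error.

none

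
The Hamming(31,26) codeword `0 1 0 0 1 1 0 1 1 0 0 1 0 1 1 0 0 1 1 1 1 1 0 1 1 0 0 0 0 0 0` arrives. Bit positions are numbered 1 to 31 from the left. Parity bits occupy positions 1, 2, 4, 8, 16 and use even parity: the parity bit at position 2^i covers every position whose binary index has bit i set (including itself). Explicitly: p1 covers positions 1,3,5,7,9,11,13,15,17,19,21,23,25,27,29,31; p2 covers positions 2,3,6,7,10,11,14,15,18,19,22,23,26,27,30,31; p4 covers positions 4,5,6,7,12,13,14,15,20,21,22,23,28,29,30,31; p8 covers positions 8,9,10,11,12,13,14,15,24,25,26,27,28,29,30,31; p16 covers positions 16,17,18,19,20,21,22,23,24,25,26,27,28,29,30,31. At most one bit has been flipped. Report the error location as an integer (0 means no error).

s1: b1⊕b3⊕b5⊕b7⊕b9⊕b11⊕b13⊕b15⊕b17⊕b19⊕b21⊕b23⊕b25⊕b27⊕b29⊕b31 = 0⊕0⊕1⊕0⊕1⊕0⊕0⊕1⊕0⊕1⊕1⊕0⊕1⊕0⊕0⊕0 = 0
s2: b2⊕b3⊕b6⊕b7⊕b10⊕b11⊕b14⊕b15⊕b18⊕b19⊕b22⊕b23⊕b26⊕b27⊕b30⊕b31 = 1⊕0⊕1⊕0⊕0⊕0⊕1⊕1⊕1⊕1⊕1⊕0⊕0⊕0⊕0⊕0 = 1
s4: b4⊕b5⊕b6⊕b7⊕b12⊕b13⊕b14⊕b15⊕b20⊕b21⊕b22⊕b23⊕b28⊕b29⊕b30⊕b31 = 0⊕1⊕1⊕0⊕1⊕0⊕1⊕1⊕1⊕1⊕1⊕0⊕0⊕0⊕0⊕0 = 0
s8: b8⊕b9⊕b10⊕b11⊕b12⊕b13⊕b14⊕b15⊕b24⊕b25⊕b26⊕b27⊕b28⊕b29⊕b30⊕b31 = 1⊕1⊕0⊕0⊕1⊕0⊕1⊕1⊕1⊕1⊕0⊕0⊕0⊕0⊕0⊕0 = 1
s16: b16⊕b17⊕b18⊕b19⊕b20⊕b21⊕b22⊕b23⊕b24⊕b25⊕b26⊕b27⊕b28⊕b29⊕b30⊕b31 = 0⊕0⊕1⊕1⊕1⊕1⊕1⊕0⊕1⊕1⊕0⊕0⊕0⊕0⊕0⊕0 = 1
Syndrome (s16...s1) = 11010 → position 26.

26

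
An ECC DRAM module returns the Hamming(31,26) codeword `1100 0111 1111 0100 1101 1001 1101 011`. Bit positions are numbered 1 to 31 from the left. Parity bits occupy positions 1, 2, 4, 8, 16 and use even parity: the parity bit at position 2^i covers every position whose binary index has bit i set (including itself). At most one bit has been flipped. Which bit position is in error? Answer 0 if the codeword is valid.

4

s1: b1⊕b3⊕b5⊕b7⊕b9⊕b11⊕b13⊕b15⊕b17⊕b19⊕b21⊕b23⊕b25⊕b27⊕b29⊕b31 = 1⊕0⊕0⊕1⊕1⊕1⊕0⊕0⊕1⊕0⊕1⊕0⊕1⊕0⊕0⊕1 = 0
s2: b2⊕b3⊕b6⊕b7⊕b10⊕b11⊕b14⊕b15⊕b18⊕b19⊕b22⊕b23⊕b26⊕b27⊕b30⊕b31 = 1⊕0⊕1⊕1⊕1⊕1⊕1⊕0⊕1⊕0⊕0⊕0⊕1⊕0⊕1⊕1 = 0
s4: b4⊕b5⊕b6⊕b7⊕b12⊕b13⊕b14⊕b15⊕b20⊕b21⊕b22⊕b23⊕b28⊕b29⊕b30⊕b31 = 0⊕0⊕1⊕1⊕1⊕0⊕1⊕0⊕1⊕1⊕0⊕0⊕1⊕0⊕1⊕1 = 1
s8: b8⊕b9⊕b10⊕b11⊕b12⊕b13⊕b14⊕b15⊕b24⊕b25⊕b26⊕b27⊕b28⊕b29⊕b30⊕b31 = 1⊕1⊕1⊕1⊕1⊕0⊕1⊕0⊕1⊕1⊕1⊕0⊕1⊕0⊕1⊕1 = 0
s16: b16⊕b17⊕b18⊕b19⊕b20⊕b21⊕b22⊕b23⊕b24⊕b25⊕b26⊕b27⊕b28⊕b29⊕b30⊕b31 = 0⊕1⊕1⊕0⊕1⊕1⊕0⊕0⊕1⊕1⊕1⊕0⊕1⊕0⊕1⊕1 = 0
Syndrome (s16...s1) = 00100 → position 4.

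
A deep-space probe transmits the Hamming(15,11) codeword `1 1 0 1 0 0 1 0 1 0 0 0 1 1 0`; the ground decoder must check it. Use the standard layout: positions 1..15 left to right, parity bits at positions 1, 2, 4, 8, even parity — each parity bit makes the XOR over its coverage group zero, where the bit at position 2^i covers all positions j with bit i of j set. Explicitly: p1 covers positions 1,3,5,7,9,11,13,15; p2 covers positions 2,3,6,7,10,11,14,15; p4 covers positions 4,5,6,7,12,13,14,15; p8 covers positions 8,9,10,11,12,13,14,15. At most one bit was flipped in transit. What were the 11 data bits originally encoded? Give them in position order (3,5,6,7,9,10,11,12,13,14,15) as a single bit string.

s1: b1⊕b3⊕b5⊕b7⊕b9⊕b11⊕b13⊕b15 = 1⊕0⊕0⊕1⊕1⊕0⊕1⊕0 = 0
s2: b2⊕b3⊕b6⊕b7⊕b10⊕b11⊕b14⊕b15 = 1⊕0⊕0⊕1⊕0⊕0⊕1⊕0 = 1
s4: b4⊕b5⊕b6⊕b7⊕b12⊕b13⊕b14⊕b15 = 1⊕0⊕0⊕1⊕0⊕1⊕1⊕0 = 0
s8: b8⊕b9⊕b10⊕b11⊕b12⊕b13⊕b14⊕b15 = 0⊕1⊕0⊕0⊕0⊕1⊕1⊕0 = 1
Syndrome (s8...s1) = 1010 → position 10.
Flip bit 10: corrected codeword = 110100101100110
Data bits at positions 3,5,6,7,9,10,11,12,13,14,15: 00011100110

00011100110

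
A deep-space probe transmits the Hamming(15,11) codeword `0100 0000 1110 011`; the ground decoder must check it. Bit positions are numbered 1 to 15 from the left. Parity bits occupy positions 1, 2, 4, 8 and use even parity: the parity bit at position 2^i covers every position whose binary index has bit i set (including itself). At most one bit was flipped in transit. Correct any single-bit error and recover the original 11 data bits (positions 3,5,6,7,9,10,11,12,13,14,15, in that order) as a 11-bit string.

s1: b1⊕b3⊕b5⊕b7⊕b9⊕b11⊕b13⊕b15 = 0⊕0⊕0⊕0⊕1⊕1⊕0⊕1 = 1
s2: b2⊕b3⊕b6⊕b7⊕b10⊕b11⊕b14⊕b15 = 1⊕0⊕0⊕0⊕1⊕1⊕1⊕1 = 1
s4: b4⊕b5⊕b6⊕b7⊕b12⊕b13⊕b14⊕b15 = 0⊕0⊕0⊕0⊕0⊕0⊕1⊕1 = 0
s8: b8⊕b9⊕b10⊕b11⊕b12⊕b13⊕b14⊕b15 = 0⊕1⊕1⊕1⊕0⊕0⊕1⊕1 = 1
Syndrome (s8...s1) = 1011 → position 11.
Flip bit 11: corrected codeword = 010000001100011
Data bits at positions 3,5,6,7,9,10,11,12,13,14,15: 00001100011

00001100011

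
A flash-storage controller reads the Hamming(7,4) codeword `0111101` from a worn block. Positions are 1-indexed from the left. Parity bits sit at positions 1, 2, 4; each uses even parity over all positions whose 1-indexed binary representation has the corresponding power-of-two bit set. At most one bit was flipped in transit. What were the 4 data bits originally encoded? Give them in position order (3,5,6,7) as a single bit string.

s1: b1⊕b3⊕b5⊕b7 = 0⊕1⊕1⊕1 = 1
s2: b2⊕b3⊕b6⊕b7 = 1⊕1⊕0⊕1 = 1
s4: b4⊕b5⊕b6⊕b7 = 1⊕1⊕0⊕1 = 1
Syndrome (s4...s1) = 111 → position 7.
Flip bit 7: corrected codeword = 0111100
Data bits at positions 3,5,6,7: 1100

1100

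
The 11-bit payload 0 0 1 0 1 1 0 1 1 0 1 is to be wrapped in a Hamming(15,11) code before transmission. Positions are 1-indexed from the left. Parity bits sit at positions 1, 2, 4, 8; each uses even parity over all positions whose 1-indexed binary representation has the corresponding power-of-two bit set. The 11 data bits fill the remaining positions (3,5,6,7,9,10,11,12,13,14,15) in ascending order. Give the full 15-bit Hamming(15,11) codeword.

110001011101101

Place data bits at non-power-of-two positions: b3=0, b5=0, b6=1, b7=0, b9=1, b10=1, b11=0, b12=1, b13=1, b14=0, b15=1.
p1 = XOR of data positions {3,5,7,9,11,13,15} = 0⊕0⊕0⊕1⊕0⊕1⊕1 = 1
p2 = XOR of data positions {3,6,7,10,11,14,15} = 0⊕1⊕0⊕1⊕0⊕0⊕1 = 1
p4 = XOR of data positions {5,6,7,12,13,14,15} = 0⊕1⊕0⊕1⊕1⊕0⊕1 = 0
p8 = XOR of data positions {9,10,11,12,13,14,15} = 1⊕1⊕0⊕1⊕1⊕0⊕1 = 1
Codeword b1..b15 = 110001011101101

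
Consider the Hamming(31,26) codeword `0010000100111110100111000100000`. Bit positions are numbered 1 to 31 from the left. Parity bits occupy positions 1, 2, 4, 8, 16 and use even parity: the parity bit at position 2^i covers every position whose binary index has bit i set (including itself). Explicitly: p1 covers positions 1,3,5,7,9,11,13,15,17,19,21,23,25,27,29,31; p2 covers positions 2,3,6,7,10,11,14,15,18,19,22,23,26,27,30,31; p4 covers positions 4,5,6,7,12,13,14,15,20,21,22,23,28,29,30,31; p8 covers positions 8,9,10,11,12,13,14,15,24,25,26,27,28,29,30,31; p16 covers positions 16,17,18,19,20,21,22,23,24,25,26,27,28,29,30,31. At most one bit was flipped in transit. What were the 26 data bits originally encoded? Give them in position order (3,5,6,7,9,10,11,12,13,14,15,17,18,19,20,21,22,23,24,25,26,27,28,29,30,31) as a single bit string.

10000011111100111000101000

s1: b1⊕b3⊕b5⊕b7⊕b9⊕b11⊕b13⊕b15⊕b17⊕b19⊕b21⊕b23⊕b25⊕b27⊕b29⊕b31 = 0⊕1⊕0⊕0⊕0⊕1⊕1⊕1⊕1⊕0⊕1⊕0⊕0⊕0⊕0⊕0 = 0
s2: b2⊕b3⊕b6⊕b7⊕b10⊕b11⊕b14⊕b15⊕b18⊕b19⊕b22⊕b23⊕b26⊕b27⊕b30⊕b31 = 0⊕1⊕0⊕0⊕0⊕1⊕1⊕1⊕0⊕0⊕1⊕0⊕1⊕0⊕0⊕0 = 0
s4: b4⊕b5⊕b6⊕b7⊕b12⊕b13⊕b14⊕b15⊕b20⊕b21⊕b22⊕b23⊕b28⊕b29⊕b30⊕b31 = 0⊕0⊕0⊕0⊕1⊕1⊕1⊕1⊕1⊕1⊕1⊕0⊕0⊕0⊕0⊕0 = 1
s8: b8⊕b9⊕b10⊕b11⊕b12⊕b13⊕b14⊕b15⊕b24⊕b25⊕b26⊕b27⊕b28⊕b29⊕b30⊕b31 = 1⊕0⊕0⊕1⊕1⊕1⊕1⊕1⊕0⊕0⊕1⊕0⊕0⊕0⊕0⊕0 = 1
s16: b16⊕b17⊕b18⊕b19⊕b20⊕b21⊕b22⊕b23⊕b24⊕b25⊕b26⊕b27⊕b28⊕b29⊕b30⊕b31 = 0⊕1⊕0⊕0⊕1⊕1⊕1⊕0⊕0⊕0⊕1⊕0⊕0⊕0⊕0⊕0 = 1
Syndrome (s16...s1) = 11100 → position 28.
Flip bit 28: corrected codeword = 0010000100111110100111000101000
Data bits at positions 3,5,6,7,9,10,11,12,13,14,15,17,18,19,20,21,22,23,24,25,26,27,28,29,30,31: 10000011111100111000101000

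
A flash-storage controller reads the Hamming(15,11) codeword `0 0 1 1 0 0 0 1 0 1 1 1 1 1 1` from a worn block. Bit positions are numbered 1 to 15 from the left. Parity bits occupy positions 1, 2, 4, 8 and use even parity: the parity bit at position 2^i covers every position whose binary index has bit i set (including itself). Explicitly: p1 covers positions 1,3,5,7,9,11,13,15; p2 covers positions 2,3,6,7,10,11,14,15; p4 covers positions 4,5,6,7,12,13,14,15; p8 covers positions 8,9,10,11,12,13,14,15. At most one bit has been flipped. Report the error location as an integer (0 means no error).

14

s1: b1⊕b3⊕b5⊕b7⊕b9⊕b11⊕b13⊕b15 = 0⊕1⊕0⊕0⊕0⊕1⊕1⊕1 = 0
s2: b2⊕b3⊕b6⊕b7⊕b10⊕b11⊕b14⊕b15 = 0⊕1⊕0⊕0⊕1⊕1⊕1⊕1 = 1
s4: b4⊕b5⊕b6⊕b7⊕b12⊕b13⊕b14⊕b15 = 1⊕0⊕0⊕0⊕1⊕1⊕1⊕1 = 1
s8: b8⊕b9⊕b10⊕b11⊕b12⊕b13⊕b14⊕b15 = 1⊕0⊕1⊕1⊕1⊕1⊕1⊕1 = 1
Syndrome (s8...s1) = 1110 → position 14.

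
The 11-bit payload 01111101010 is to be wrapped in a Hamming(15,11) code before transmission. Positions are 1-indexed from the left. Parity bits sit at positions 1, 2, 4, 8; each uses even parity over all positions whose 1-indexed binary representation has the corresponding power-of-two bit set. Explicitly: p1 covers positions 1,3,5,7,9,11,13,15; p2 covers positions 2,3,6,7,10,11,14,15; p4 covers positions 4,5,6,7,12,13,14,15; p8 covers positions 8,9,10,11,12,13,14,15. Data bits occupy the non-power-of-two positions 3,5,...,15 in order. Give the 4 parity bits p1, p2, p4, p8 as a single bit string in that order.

Place data bits at non-power-of-two positions: b3=0, b5=1, b6=1, b7=1, b9=1, b10=1, b11=0, b12=1, b13=0, b14=1, b15=0.
p1 = XOR of data positions {3,5,7,9,11,13,15} = 0⊕1⊕1⊕1⊕0⊕0⊕0 = 1
p2 = XOR of data positions {3,6,7,10,11,14,15} = 0⊕1⊕1⊕1⊕0⊕1⊕0 = 0
p4 = XOR of data positions {5,6,7,12,13,14,15} = 1⊕1⊕1⊕1⊕0⊕1⊕0 = 1
p8 = XOR of data positions {9,10,11,12,13,14,15} = 1⊕1⊕0⊕1⊕0⊕1⊕0 = 0
Parity bits p1,p2,p4,p8 = 1010

1010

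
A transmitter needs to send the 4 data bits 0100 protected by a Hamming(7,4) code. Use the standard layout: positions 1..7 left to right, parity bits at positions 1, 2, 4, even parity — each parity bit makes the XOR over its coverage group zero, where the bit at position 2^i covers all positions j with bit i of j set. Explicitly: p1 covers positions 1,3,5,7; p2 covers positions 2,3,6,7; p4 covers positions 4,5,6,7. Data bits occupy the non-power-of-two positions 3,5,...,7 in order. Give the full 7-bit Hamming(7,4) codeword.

Place data bits at non-power-of-two positions: b3=0, b5=1, b6=0, b7=0.
p1 = XOR of data positions {3,5,7} = 0⊕1⊕0 = 1
p2 = XOR of data positions {3,6,7} = 0⊕0⊕0 = 0
p4 = XOR of data positions {5,6,7} = 1⊕0⊕0 = 1
Codeword b1..b7 = 1001100

1001100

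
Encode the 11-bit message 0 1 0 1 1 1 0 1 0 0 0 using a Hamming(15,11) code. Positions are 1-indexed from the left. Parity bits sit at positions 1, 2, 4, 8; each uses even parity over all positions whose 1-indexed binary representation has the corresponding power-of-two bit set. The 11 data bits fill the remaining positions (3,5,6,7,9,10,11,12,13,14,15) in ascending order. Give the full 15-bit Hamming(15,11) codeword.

100110111101000

Place data bits at non-power-of-two positions: b3=0, b5=1, b6=0, b7=1, b9=1, b10=1, b11=0, b12=1, b13=0, b14=0, b15=0.
p1 = XOR of data positions {3,5,7,9,11,13,15} = 0⊕1⊕1⊕1⊕0⊕0⊕0 = 1
p2 = XOR of data positions {3,6,7,10,11,14,15} = 0⊕0⊕1⊕1⊕0⊕0⊕0 = 0
p4 = XOR of data positions {5,6,7,12,13,14,15} = 1⊕0⊕1⊕1⊕0⊕0⊕0 = 1
p8 = XOR of data positions {9,10,11,12,13,14,15} = 1⊕1⊕0⊕1⊕0⊕0⊕0 = 1
Codeword b1..b15 = 100110111101000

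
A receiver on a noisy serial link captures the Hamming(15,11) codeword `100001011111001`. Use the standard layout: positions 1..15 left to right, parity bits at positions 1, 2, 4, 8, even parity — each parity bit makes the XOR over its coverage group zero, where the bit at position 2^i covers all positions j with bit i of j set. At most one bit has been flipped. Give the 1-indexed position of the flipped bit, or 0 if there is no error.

4

s1: b1⊕b3⊕b5⊕b7⊕b9⊕b11⊕b13⊕b15 = 1⊕0⊕0⊕0⊕1⊕1⊕0⊕1 = 0
s2: b2⊕b3⊕b6⊕b7⊕b10⊕b11⊕b14⊕b15 = 0⊕0⊕1⊕0⊕1⊕1⊕0⊕1 = 0
s4: b4⊕b5⊕b6⊕b7⊕b12⊕b13⊕b14⊕b15 = 0⊕0⊕1⊕0⊕1⊕0⊕0⊕1 = 1
s8: b8⊕b9⊕b10⊕b11⊕b12⊕b13⊕b14⊕b15 = 1⊕1⊕1⊕1⊕1⊕0⊕0⊕1 = 0
Syndrome (s8...s1) = 0100 → position 4.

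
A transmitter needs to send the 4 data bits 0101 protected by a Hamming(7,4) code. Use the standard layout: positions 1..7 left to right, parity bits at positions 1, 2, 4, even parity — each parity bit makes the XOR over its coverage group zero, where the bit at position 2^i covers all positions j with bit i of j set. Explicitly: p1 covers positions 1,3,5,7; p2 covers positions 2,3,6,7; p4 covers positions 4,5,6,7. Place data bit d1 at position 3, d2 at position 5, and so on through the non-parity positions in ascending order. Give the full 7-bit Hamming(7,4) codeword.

Place data bits at non-power-of-two positions: b3=0, b5=1, b6=0, b7=1.
p1 = XOR of data positions {3,5,7} = 0⊕1⊕1 = 0
p2 = XOR of data positions {3,6,7} = 0⊕0⊕1 = 1
p4 = XOR of data positions {5,6,7} = 1⊕0⊕1 = 0
Codeword b1..b7 = 0100101

0100101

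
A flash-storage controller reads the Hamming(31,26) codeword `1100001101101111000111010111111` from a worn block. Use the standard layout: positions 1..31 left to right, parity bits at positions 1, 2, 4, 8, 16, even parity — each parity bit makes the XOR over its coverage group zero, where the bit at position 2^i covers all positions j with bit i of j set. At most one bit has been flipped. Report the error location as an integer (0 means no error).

31

s1: b1⊕b3⊕b5⊕b7⊕b9⊕b11⊕b13⊕b15⊕b17⊕b19⊕b21⊕b23⊕b25⊕b27⊕b29⊕b31 = 1⊕0⊕0⊕1⊕0⊕1⊕1⊕1⊕0⊕0⊕1⊕0⊕0⊕1⊕1⊕1 = 1
s2: b2⊕b3⊕b6⊕b7⊕b10⊕b11⊕b14⊕b15⊕b18⊕b19⊕b22⊕b23⊕b26⊕b27⊕b30⊕b31 = 1⊕0⊕0⊕1⊕1⊕1⊕1⊕1⊕0⊕0⊕1⊕0⊕1⊕1⊕1⊕1 = 1
s4: b4⊕b5⊕b6⊕b7⊕b12⊕b13⊕b14⊕b15⊕b20⊕b21⊕b22⊕b23⊕b28⊕b29⊕b30⊕b31 = 0⊕0⊕0⊕1⊕0⊕1⊕1⊕1⊕1⊕1⊕1⊕0⊕1⊕1⊕1⊕1 = 1
s8: b8⊕b9⊕b10⊕b11⊕b12⊕b13⊕b14⊕b15⊕b24⊕b25⊕b26⊕b27⊕b28⊕b29⊕b30⊕b31 = 1⊕0⊕1⊕1⊕0⊕1⊕1⊕1⊕1⊕0⊕1⊕1⊕1⊕1⊕1⊕1 = 1
s16: b16⊕b17⊕b18⊕b19⊕b20⊕b21⊕b22⊕b23⊕b24⊕b25⊕b26⊕b27⊕b28⊕b29⊕b30⊕b31 = 1⊕0⊕0⊕0⊕1⊕1⊕1⊕0⊕1⊕0⊕1⊕1⊕1⊕1⊕1⊕1 = 1
Syndrome (s16...s1) = 11111 → position 31.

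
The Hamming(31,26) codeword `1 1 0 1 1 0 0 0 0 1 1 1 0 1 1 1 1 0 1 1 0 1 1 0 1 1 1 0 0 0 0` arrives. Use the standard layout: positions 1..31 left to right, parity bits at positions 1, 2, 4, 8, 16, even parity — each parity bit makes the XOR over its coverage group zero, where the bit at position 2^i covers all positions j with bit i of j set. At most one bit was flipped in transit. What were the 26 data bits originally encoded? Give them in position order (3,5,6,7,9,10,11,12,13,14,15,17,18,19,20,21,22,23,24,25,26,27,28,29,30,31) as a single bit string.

01000111011001101101110000

s1: b1⊕b3⊕b5⊕b7⊕b9⊕b11⊕b13⊕b15⊕b17⊕b19⊕b21⊕b23⊕b25⊕b27⊕b29⊕b31 = 1⊕0⊕1⊕0⊕0⊕1⊕0⊕1⊕1⊕1⊕0⊕1⊕1⊕1⊕0⊕0 = 1
s2: b2⊕b3⊕b6⊕b7⊕b10⊕b11⊕b14⊕b15⊕b18⊕b19⊕b22⊕b23⊕b26⊕b27⊕b30⊕b31 = 1⊕0⊕0⊕0⊕1⊕1⊕1⊕1⊕0⊕1⊕1⊕1⊕1⊕1⊕0⊕0 = 0
s4: b4⊕b5⊕b6⊕b7⊕b12⊕b13⊕b14⊕b15⊕b20⊕b21⊕b22⊕b23⊕b28⊕b29⊕b30⊕b31 = 1⊕1⊕0⊕0⊕1⊕0⊕1⊕1⊕1⊕0⊕1⊕1⊕0⊕0⊕0⊕0 = 0
s8: b8⊕b9⊕b10⊕b11⊕b12⊕b13⊕b14⊕b15⊕b24⊕b25⊕b26⊕b27⊕b28⊕b29⊕b30⊕b31 = 0⊕0⊕1⊕1⊕1⊕0⊕1⊕1⊕0⊕1⊕1⊕1⊕0⊕0⊕0⊕0 = 0
s16: b16⊕b17⊕b18⊕b19⊕b20⊕b21⊕b22⊕b23⊕b24⊕b25⊕b26⊕b27⊕b28⊕b29⊕b30⊕b31 = 1⊕1⊕0⊕1⊕1⊕0⊕1⊕1⊕0⊕1⊕1⊕1⊕0⊕0⊕0⊕0 = 1
Syndrome (s16...s1) = 10001 → position 17.
Flip bit 17: corrected codeword = 1101100001110111001101101110000
Data bits at positions 3,5,6,7,9,10,11,12,13,14,15,17,18,19,20,21,22,23,24,25,26,27,28,29,30,31: 01000111011001101101110000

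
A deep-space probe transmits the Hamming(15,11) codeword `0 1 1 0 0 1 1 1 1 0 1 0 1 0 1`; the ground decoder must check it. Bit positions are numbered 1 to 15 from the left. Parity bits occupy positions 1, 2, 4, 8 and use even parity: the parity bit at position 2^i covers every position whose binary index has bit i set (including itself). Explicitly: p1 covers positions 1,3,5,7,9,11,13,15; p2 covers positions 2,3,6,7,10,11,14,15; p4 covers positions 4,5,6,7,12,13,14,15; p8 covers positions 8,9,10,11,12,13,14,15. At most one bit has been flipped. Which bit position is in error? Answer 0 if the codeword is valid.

8

s1: b1⊕b3⊕b5⊕b7⊕b9⊕b11⊕b13⊕b15 = 0⊕1⊕0⊕1⊕1⊕1⊕1⊕1 = 0
s2: b2⊕b3⊕b6⊕b7⊕b10⊕b11⊕b14⊕b15 = 1⊕1⊕1⊕1⊕0⊕1⊕0⊕1 = 0
s4: b4⊕b5⊕b6⊕b7⊕b12⊕b13⊕b14⊕b15 = 0⊕0⊕1⊕1⊕0⊕1⊕0⊕1 = 0
s8: b8⊕b9⊕b10⊕b11⊕b12⊕b13⊕b14⊕b15 = 1⊕1⊕0⊕1⊕0⊕1⊕0⊕1 = 1
Syndrome (s8...s1) = 1000 → position 8.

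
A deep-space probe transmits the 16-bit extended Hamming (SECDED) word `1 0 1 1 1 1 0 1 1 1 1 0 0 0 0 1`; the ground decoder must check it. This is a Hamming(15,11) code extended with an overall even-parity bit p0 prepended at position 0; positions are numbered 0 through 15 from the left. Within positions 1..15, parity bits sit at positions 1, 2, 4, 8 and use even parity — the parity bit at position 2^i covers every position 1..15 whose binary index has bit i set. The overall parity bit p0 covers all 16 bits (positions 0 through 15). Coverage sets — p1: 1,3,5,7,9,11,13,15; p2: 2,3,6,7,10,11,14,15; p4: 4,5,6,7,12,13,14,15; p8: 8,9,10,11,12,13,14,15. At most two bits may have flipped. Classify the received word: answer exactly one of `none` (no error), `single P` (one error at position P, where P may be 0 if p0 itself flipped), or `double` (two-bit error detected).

s1: b1⊕b3⊕b5⊕b7⊕b9⊕b11⊕b13⊕b15 = 0⊕1⊕1⊕1⊕1⊕0⊕0⊕1 = 1
s2: b2⊕b3⊕b6⊕b7⊕b10⊕b11⊕b14⊕b15 = 1⊕1⊕0⊕1⊕1⊕0⊕0⊕1 = 1
s4: b4⊕b5⊕b6⊕b7⊕b12⊕b13⊕b14⊕b15 = 1⊕1⊕0⊕1⊕0⊕0⊕0⊕1 = 0
s8: b8⊕b9⊕b10⊕b11⊕b12⊕b13⊕b14⊕b15 = 1⊕1⊕1⊕0⊕0⊕0⊕0⊕1 = 0
Syndrome (s8...s1) = 0011 → position 3.
Overall parity (XOR of all 16 bits, including p0): 1⊕0⊕1⊕1⊕1⊕1⊕0⊕1⊕1⊕1⊕1⊕0⊕0⊕0⊕0⊕1 = 0
Overall=0, syndrome position=3 → double-bit error detected (uncorrectable).

double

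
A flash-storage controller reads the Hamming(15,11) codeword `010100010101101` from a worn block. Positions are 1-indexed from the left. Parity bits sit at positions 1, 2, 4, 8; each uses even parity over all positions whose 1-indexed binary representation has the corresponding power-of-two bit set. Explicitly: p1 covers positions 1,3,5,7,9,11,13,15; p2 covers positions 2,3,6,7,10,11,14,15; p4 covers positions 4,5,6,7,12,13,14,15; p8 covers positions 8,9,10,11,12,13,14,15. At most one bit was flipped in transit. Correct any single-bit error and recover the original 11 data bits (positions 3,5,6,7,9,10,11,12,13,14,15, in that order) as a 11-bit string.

s1: b1⊕b3⊕b5⊕b7⊕b9⊕b11⊕b13⊕b15 = 0⊕0⊕0⊕0⊕0⊕0⊕1⊕1 = 0
s2: b2⊕b3⊕b6⊕b7⊕b10⊕b11⊕b14⊕b15 = 1⊕0⊕0⊕0⊕1⊕0⊕0⊕1 = 1
s4: b4⊕b5⊕b6⊕b7⊕b12⊕b13⊕b14⊕b15 = 1⊕0⊕0⊕0⊕1⊕1⊕0⊕1 = 0
s8: b8⊕b9⊕b10⊕b11⊕b12⊕b13⊕b14⊕b15 = 1⊕0⊕1⊕0⊕1⊕1⊕0⊕1 = 1
Syndrome (s8...s1) = 1010 → position 10.
Flip bit 10: corrected codeword = 010100010001101
Data bits at positions 3,5,6,7,9,10,11,12,13,14,15: 00000001101

00000001101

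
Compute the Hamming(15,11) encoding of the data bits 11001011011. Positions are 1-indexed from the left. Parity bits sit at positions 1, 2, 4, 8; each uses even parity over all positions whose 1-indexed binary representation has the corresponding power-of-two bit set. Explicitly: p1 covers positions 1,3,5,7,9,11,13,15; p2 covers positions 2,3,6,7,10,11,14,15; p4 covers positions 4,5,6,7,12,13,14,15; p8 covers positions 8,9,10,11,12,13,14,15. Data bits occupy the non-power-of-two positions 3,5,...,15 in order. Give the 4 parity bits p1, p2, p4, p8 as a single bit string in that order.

1001

Place data bits at non-power-of-two positions: b3=1, b5=1, b6=0, b7=0, b9=1, b10=0, b11=1, b12=1, b13=0, b14=1, b15=1.
p1 = XOR of data positions {3,5,7,9,11,13,15} = 1⊕1⊕0⊕1⊕1⊕0⊕1 = 1
p2 = XOR of data positions {3,6,7,10,11,14,15} = 1⊕0⊕0⊕0⊕1⊕1⊕1 = 0
p4 = XOR of data positions {5,6,7,12,13,14,15} = 1⊕0⊕0⊕1⊕0⊕1⊕1 = 0
p8 = XOR of data positions {9,10,11,12,13,14,15} = 1⊕0⊕1⊕1⊕0⊕1⊕1 = 1
Parity bits p1,p2,p4,p8 = 1001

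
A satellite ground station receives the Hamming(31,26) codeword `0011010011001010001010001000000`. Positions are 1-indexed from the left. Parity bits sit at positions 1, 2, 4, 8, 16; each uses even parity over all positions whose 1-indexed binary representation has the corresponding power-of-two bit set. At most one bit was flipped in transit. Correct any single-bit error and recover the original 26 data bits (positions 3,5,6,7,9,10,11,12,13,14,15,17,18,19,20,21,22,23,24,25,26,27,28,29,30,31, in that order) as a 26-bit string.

s1: b1⊕b3⊕b5⊕b7⊕b9⊕b11⊕b13⊕b15⊕b17⊕b19⊕b21⊕b23⊕b25⊕b27⊕b29⊕b31 = 0⊕1⊕0⊕0⊕1⊕0⊕1⊕1⊕0⊕1⊕1⊕0⊕1⊕0⊕0⊕0 = 1
s2: b2⊕b3⊕b6⊕b7⊕b10⊕b11⊕b14⊕b15⊕b18⊕b19⊕b22⊕b23⊕b26⊕b27⊕b30⊕b31 = 0⊕1⊕1⊕0⊕1⊕0⊕0⊕1⊕0⊕1⊕0⊕0⊕0⊕0⊕0⊕0 = 1
s4: b4⊕b5⊕b6⊕b7⊕b12⊕b13⊕b14⊕b15⊕b20⊕b21⊕b22⊕b23⊕b28⊕b29⊕b30⊕b31 = 1⊕0⊕1⊕0⊕0⊕1⊕0⊕1⊕0⊕1⊕0⊕0⊕0⊕0⊕0⊕0 = 1
s8: b8⊕b9⊕b10⊕b11⊕b12⊕b13⊕b14⊕b15⊕b24⊕b25⊕b26⊕b27⊕b28⊕b29⊕b30⊕b31 = 0⊕1⊕1⊕0⊕0⊕1⊕0⊕1⊕0⊕1⊕0⊕0⊕0⊕0⊕0⊕0 = 1
s16: b16⊕b17⊕b18⊕b19⊕b20⊕b21⊕b22⊕b23⊕b24⊕b25⊕b26⊕b27⊕b28⊕b29⊕b30⊕b31 = 0⊕0⊕0⊕1⊕0⊕1⊕0⊕0⊕0⊕1⊕0⊕0⊕0⊕0⊕0⊕0 = 1
Syndrome (s16...s1) = 11111 → position 31.
Flip bit 31: corrected codeword = 0011010011001010001010001000001
Data bits at positions 3,5,6,7,9,10,11,12,13,14,15,17,18,19,20,21,22,23,24,25,26,27,28,29,30,31: 10101100101001010001000001

10101100101001010001000001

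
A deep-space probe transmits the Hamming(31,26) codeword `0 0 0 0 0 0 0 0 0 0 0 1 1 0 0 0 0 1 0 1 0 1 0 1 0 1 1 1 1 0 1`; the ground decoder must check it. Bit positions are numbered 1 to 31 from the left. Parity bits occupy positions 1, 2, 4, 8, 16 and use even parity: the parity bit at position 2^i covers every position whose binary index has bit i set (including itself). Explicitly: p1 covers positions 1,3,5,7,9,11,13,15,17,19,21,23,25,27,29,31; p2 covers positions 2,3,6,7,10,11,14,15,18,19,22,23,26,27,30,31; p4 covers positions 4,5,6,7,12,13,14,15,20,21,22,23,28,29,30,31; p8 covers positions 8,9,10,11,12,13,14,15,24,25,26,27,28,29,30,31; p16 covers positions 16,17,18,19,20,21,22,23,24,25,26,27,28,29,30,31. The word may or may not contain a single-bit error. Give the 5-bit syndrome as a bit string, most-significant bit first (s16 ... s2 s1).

10110

s1: b1⊕b3⊕b5⊕b7⊕b9⊕b11⊕b13⊕b15⊕b17⊕b19⊕b21⊕b23⊕b25⊕b27⊕b29⊕b31 = 0⊕0⊕0⊕0⊕0⊕0⊕1⊕0⊕0⊕0⊕0⊕0⊕0⊕1⊕1⊕1 = 0
s2: b2⊕b3⊕b6⊕b7⊕b10⊕b11⊕b14⊕b15⊕b18⊕b19⊕b22⊕b23⊕b26⊕b27⊕b30⊕b31 = 0⊕0⊕0⊕0⊕0⊕0⊕0⊕0⊕1⊕0⊕1⊕0⊕1⊕1⊕0⊕1 = 1
s4: b4⊕b5⊕b6⊕b7⊕b12⊕b13⊕b14⊕b15⊕b20⊕b21⊕b22⊕b23⊕b28⊕b29⊕b30⊕b31 = 0⊕0⊕0⊕0⊕1⊕1⊕0⊕0⊕1⊕0⊕1⊕0⊕1⊕1⊕0⊕1 = 1
s8: b8⊕b9⊕b10⊕b11⊕b12⊕b13⊕b14⊕b15⊕b24⊕b25⊕b26⊕b27⊕b28⊕b29⊕b30⊕b31 = 0⊕0⊕0⊕0⊕1⊕1⊕0⊕0⊕1⊕0⊕1⊕1⊕1⊕1⊕0⊕1 = 0
s16: b16⊕b17⊕b18⊕b19⊕b20⊕b21⊕b22⊕b23⊕b24⊕b25⊕b26⊕b27⊕b28⊕b29⊕b30⊕b31 = 0⊕0⊕1⊕0⊕1⊕0⊕1⊕0⊕1⊕0⊕1⊕1⊕1⊕1⊕0⊕1 = 1
Syndrome (s16...s1) = 10110 → position 22.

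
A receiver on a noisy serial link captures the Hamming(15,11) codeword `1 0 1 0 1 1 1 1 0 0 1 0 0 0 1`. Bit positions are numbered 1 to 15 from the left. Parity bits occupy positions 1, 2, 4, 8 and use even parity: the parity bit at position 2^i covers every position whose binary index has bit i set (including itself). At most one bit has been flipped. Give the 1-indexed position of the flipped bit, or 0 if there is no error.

10

s1: b1⊕b3⊕b5⊕b7⊕b9⊕b11⊕b13⊕b15 = 1⊕1⊕1⊕1⊕0⊕1⊕0⊕1 = 0
s2: b2⊕b3⊕b6⊕b7⊕b10⊕b11⊕b14⊕b15 = 0⊕1⊕1⊕1⊕0⊕1⊕0⊕1 = 1
s4: b4⊕b5⊕b6⊕b7⊕b12⊕b13⊕b14⊕b15 = 0⊕1⊕1⊕1⊕0⊕0⊕0⊕1 = 0
s8: b8⊕b9⊕b10⊕b11⊕b12⊕b13⊕b14⊕b15 = 1⊕0⊕0⊕1⊕0⊕0⊕0⊕1 = 1
Syndrome (s8...s1) = 1010 → position 10.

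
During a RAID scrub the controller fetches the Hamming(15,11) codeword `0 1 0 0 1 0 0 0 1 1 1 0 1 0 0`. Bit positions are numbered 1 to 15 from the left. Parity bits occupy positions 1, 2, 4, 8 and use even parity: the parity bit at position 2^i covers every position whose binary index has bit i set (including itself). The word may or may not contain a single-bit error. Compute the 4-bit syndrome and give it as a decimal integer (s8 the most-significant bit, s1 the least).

2

s1: b1⊕b3⊕b5⊕b7⊕b9⊕b11⊕b13⊕b15 = 0⊕0⊕1⊕0⊕1⊕1⊕1⊕0 = 0
s2: b2⊕b3⊕b6⊕b7⊕b10⊕b11⊕b14⊕b15 = 1⊕0⊕0⊕0⊕1⊕1⊕0⊕0 = 1
s4: b4⊕b5⊕b6⊕b7⊕b12⊕b13⊕b14⊕b15 = 0⊕1⊕0⊕0⊕0⊕1⊕0⊕0 = 0
s8: b8⊕b9⊕b10⊕b11⊕b12⊕b13⊕b14⊕b15 = 0⊕1⊕1⊕1⊕0⊕1⊕0⊕0 = 0
Syndrome (s8...s1) = 0010 → position 2.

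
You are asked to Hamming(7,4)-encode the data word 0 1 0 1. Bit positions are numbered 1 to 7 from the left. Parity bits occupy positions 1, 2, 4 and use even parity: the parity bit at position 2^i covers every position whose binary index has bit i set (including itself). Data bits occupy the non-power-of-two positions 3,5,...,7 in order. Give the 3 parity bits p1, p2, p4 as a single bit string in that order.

Place data bits at non-power-of-two positions: b3=0, b5=1, b6=0, b7=1.
p1 = XOR of data positions {3,5,7} = 0⊕1⊕1 = 0
p2 = XOR of data positions {3,6,7} = 0⊕0⊕1 = 1
p4 = XOR of data positions {5,6,7} = 1⊕0⊕1 = 0
Parity bits p1,p2,p4 = 010

010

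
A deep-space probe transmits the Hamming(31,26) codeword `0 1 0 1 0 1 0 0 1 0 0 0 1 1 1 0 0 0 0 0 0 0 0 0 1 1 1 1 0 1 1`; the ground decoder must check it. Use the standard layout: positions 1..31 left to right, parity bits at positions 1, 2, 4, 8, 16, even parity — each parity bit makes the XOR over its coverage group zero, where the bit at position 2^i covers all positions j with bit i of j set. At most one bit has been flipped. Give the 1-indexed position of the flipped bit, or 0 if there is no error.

0

s1: b1⊕b3⊕b5⊕b7⊕b9⊕b11⊕b13⊕b15⊕b17⊕b19⊕b21⊕b23⊕b25⊕b27⊕b29⊕b31 = 0⊕0⊕0⊕0⊕1⊕0⊕1⊕1⊕0⊕0⊕0⊕0⊕1⊕1⊕0⊕1 = 0
s2: b2⊕b3⊕b6⊕b7⊕b10⊕b11⊕b14⊕b15⊕b18⊕b19⊕b22⊕b23⊕b26⊕b27⊕b30⊕b31 = 1⊕0⊕1⊕0⊕0⊕0⊕1⊕1⊕0⊕0⊕0⊕0⊕1⊕1⊕1⊕1 = 0
s4: b4⊕b5⊕b6⊕b7⊕b12⊕b13⊕b14⊕b15⊕b20⊕b21⊕b22⊕b23⊕b28⊕b29⊕b30⊕b31 = 1⊕0⊕1⊕0⊕0⊕1⊕1⊕1⊕0⊕0⊕0⊕0⊕1⊕0⊕1⊕1 = 0
s8: b8⊕b9⊕b10⊕b11⊕b12⊕b13⊕b14⊕b15⊕b24⊕b25⊕b26⊕b27⊕b28⊕b29⊕b30⊕b31 = 0⊕1⊕0⊕0⊕0⊕1⊕1⊕1⊕0⊕1⊕1⊕1⊕1⊕0⊕1⊕1 = 0
s16: b16⊕b17⊕b18⊕b19⊕b20⊕b21⊕b22⊕b23⊕b24⊕b25⊕b26⊕b27⊕b28⊕b29⊕b30⊕b31 = 0⊕0⊕0⊕0⊕0⊕0⊕0⊕0⊕0⊕1⊕1⊕1⊕1⊕0⊕1⊕1 = 0
Syndrome (s16...s1) = 00000 → position 0 (no error).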